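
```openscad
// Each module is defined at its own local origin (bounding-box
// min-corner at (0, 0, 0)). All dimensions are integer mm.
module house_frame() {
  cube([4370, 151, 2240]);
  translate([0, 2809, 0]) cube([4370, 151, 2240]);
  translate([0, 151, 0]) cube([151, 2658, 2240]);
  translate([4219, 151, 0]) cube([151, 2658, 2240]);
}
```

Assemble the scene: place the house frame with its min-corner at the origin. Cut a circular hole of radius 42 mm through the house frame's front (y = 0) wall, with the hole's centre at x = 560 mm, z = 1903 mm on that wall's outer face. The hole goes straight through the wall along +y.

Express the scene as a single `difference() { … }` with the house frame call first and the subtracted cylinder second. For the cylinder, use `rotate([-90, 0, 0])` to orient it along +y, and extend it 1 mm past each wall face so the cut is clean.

difference() {
  house_frame();
  translate([560, -1, 1903]) rotate([-90, 0, 0]) cylinder(h = 153, r = 42);
}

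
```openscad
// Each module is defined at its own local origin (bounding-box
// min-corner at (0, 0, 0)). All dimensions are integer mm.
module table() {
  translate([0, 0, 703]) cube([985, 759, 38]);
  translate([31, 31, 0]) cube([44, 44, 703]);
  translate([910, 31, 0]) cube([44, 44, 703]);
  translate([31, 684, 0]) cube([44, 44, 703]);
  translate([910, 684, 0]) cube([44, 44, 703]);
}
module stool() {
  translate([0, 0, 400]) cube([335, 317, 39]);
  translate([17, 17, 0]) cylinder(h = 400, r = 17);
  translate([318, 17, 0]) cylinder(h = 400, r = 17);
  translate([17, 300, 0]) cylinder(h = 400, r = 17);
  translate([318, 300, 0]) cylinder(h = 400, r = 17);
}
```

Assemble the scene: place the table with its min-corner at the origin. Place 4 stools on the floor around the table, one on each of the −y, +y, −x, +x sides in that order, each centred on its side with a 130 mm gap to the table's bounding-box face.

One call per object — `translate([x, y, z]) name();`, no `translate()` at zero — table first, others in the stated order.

table();
translate([325, -447, 0]) stool();
translate([325, 889, 0]) stool();
translate([-465, 221, 0]) stool();
translate([1115, 221, 0]) stool();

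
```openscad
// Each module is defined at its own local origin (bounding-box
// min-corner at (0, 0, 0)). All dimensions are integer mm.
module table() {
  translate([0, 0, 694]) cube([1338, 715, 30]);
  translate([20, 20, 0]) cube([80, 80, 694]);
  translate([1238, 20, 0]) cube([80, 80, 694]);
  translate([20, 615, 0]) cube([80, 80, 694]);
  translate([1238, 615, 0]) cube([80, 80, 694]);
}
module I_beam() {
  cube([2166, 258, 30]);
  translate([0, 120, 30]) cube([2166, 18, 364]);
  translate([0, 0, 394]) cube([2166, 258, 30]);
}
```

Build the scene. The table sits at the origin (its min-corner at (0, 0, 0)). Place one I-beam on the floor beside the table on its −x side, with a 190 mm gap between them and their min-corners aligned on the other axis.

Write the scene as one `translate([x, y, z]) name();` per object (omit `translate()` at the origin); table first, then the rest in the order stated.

table();
translate([-2356, 0, 0]) I_beam();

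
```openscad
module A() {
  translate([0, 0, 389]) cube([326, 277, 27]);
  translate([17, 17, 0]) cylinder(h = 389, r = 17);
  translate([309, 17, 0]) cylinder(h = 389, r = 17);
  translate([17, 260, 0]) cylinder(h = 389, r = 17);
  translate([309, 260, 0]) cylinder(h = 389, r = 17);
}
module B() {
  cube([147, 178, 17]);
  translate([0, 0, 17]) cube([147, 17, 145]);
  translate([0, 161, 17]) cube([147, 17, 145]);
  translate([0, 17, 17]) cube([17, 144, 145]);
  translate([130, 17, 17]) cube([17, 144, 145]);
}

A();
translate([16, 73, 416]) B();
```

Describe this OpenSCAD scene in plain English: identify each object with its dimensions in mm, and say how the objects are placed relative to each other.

A is a four-legged stool. The seat is a 326×277×27 mm slab whose top surface is at z = 416 mm; four round legs, each 34 mm in diameter, run from the floor (z = 0) to the underside of the seat, each leg's axis is inset half a diameter from the nearest pair of seat edges (so the leg's bounding box is flush with the corner).

B is an open storage box with external size 147×178×162 mm and wall thickness 17 mm (the base is also 17 mm thick). The base covers the whole footprint; the four walls stand on the base, with the y-facing walls full-width and the x-facing walls fitting between their inner faces.

The open box is on top of the stool.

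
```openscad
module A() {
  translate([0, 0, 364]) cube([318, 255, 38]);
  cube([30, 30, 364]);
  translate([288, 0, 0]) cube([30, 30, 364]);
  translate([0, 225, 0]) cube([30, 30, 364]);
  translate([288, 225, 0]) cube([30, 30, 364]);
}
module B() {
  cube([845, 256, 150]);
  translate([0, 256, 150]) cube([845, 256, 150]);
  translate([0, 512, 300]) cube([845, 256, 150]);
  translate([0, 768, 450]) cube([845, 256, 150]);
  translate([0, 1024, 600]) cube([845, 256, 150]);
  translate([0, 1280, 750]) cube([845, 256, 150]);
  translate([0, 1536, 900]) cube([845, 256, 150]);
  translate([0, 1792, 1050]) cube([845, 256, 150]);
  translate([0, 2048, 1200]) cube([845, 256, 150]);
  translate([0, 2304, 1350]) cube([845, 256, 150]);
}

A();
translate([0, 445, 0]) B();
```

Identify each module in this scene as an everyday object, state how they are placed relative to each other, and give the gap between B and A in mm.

A is a stool. B is a staircase. The staircase is on the floor beside the stool on its +y side. The gap between the staircase and the stool is 190 mm.

The staircase's nearest face is 190 mm from the stool's +y face.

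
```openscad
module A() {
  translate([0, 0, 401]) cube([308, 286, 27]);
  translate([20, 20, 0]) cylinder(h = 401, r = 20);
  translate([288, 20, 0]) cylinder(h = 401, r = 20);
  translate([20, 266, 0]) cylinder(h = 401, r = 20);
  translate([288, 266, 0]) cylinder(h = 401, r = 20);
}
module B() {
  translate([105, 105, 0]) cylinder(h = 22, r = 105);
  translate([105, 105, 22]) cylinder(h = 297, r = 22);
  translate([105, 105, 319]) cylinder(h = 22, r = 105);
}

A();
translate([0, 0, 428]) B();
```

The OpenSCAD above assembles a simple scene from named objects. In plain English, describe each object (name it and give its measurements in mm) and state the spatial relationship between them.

A is a simple wooden stool: a rectangular seat 308 mm (x) by 286 mm (y), 27 mm thick, top face at z = 428 mm, on four round legs, each 40 mm in diameter. The legs rest on z = 0, each leg's axis is inset half a diameter from the nearest pair of seat edges (so the leg's bounding box is flush with the corner).

B is a spool: two coaxial disc flanges of radius 105 mm and thickness 22 mm, joined by a core cylinder of radius 22 mm and height 297 mm. The lower flange rests on z = 0 and the three cylinders share a vertical axis.

The spool is on top of the stool.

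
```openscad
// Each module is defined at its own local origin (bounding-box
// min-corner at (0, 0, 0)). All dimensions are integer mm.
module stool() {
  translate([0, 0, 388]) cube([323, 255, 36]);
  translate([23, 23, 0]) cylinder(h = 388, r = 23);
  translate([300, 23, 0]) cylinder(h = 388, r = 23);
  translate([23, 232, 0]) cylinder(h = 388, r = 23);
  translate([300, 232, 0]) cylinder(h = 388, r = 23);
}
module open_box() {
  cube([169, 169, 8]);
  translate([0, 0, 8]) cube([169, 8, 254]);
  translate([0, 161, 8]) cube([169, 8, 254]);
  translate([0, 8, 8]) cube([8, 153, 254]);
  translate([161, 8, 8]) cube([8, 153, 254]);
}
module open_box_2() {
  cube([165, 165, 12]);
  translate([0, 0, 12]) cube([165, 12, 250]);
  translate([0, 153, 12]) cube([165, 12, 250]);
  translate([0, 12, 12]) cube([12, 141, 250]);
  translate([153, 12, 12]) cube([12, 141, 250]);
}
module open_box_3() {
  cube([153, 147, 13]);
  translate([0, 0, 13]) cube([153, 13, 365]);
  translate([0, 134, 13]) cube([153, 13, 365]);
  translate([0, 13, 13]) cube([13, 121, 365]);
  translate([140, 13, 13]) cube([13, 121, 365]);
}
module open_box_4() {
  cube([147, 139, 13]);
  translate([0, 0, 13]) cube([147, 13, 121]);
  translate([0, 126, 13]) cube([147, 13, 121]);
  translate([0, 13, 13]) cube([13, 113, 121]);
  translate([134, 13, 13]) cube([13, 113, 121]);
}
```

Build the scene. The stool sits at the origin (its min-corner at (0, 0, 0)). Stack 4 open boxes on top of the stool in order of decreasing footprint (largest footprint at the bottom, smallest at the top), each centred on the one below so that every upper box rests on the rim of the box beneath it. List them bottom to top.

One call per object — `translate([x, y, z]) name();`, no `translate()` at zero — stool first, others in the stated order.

stool();
translate([77, 43, 424]) open_box();
translate([79, 45, 686]) open_box_2();
translate([85, 54, 948]) open_box_3();
translate([88, 58, 1326]) open_box_4();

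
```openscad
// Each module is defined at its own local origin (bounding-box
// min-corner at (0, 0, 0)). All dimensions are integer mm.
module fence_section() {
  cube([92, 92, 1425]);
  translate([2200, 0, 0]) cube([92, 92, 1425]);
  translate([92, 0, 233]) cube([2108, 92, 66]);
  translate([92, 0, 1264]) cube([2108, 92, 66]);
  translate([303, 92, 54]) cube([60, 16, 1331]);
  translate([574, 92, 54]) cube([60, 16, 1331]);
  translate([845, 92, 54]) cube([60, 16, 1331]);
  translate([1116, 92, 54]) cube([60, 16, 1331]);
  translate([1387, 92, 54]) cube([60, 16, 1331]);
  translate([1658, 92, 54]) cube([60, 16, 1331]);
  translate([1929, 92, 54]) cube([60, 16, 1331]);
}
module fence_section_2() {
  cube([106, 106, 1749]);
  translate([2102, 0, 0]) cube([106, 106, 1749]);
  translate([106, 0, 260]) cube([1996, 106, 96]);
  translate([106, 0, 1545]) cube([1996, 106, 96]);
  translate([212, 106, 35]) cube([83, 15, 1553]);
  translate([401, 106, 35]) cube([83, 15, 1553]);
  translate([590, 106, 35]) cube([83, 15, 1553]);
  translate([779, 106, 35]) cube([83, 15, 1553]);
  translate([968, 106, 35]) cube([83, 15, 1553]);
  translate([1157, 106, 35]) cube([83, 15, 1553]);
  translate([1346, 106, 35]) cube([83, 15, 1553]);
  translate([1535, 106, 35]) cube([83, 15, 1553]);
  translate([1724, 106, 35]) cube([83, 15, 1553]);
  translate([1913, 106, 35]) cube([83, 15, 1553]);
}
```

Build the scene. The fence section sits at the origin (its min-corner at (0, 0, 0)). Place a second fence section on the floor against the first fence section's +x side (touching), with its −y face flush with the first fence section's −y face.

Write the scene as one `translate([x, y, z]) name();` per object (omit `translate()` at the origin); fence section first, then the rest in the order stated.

fence_section();
translate([2292, 0, 0]) fence_section_2();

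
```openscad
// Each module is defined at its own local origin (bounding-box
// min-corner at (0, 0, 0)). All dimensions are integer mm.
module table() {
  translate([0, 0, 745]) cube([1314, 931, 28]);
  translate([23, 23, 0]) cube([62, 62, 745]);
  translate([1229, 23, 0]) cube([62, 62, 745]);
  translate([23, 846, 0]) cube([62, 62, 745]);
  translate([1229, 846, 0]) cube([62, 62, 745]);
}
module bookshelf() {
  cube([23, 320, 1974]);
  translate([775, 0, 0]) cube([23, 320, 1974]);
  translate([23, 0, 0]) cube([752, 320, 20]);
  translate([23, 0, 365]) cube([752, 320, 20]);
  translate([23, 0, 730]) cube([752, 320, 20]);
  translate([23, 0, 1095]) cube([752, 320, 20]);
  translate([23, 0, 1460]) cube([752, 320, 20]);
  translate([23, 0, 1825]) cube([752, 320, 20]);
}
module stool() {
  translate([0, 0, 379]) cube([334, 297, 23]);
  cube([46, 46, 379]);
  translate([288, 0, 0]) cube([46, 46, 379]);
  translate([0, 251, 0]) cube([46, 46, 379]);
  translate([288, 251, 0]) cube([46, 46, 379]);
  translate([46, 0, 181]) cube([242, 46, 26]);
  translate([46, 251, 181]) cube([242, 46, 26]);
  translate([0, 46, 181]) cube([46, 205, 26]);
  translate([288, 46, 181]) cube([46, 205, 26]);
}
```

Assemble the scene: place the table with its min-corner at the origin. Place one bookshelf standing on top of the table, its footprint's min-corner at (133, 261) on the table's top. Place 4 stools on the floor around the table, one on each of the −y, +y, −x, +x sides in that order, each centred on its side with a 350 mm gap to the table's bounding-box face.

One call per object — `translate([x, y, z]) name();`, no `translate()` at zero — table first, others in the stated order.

table();
translate([133, 261, 773]) bookshelf();
translate([490, -647, 0]) stool();
translate([490, 1281, 0]) stool();
translate([-684, 317, 0]) stool();
translate([1664, 317, 0]) stool();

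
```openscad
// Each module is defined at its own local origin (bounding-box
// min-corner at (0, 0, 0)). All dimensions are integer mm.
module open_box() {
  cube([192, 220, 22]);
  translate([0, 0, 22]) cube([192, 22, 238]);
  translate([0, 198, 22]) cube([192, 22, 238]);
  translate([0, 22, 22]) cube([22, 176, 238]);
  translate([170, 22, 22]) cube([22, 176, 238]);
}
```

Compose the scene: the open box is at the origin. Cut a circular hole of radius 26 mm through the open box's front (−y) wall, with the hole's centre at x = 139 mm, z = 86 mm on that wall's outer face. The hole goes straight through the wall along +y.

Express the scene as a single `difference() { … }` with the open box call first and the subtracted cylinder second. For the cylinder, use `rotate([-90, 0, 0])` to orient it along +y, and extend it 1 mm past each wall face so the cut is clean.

difference() {
  open_box();
  translate([139, -1, 86]) rotate([-90, 0, 0]) cylinder(h = 24, r = 26);
}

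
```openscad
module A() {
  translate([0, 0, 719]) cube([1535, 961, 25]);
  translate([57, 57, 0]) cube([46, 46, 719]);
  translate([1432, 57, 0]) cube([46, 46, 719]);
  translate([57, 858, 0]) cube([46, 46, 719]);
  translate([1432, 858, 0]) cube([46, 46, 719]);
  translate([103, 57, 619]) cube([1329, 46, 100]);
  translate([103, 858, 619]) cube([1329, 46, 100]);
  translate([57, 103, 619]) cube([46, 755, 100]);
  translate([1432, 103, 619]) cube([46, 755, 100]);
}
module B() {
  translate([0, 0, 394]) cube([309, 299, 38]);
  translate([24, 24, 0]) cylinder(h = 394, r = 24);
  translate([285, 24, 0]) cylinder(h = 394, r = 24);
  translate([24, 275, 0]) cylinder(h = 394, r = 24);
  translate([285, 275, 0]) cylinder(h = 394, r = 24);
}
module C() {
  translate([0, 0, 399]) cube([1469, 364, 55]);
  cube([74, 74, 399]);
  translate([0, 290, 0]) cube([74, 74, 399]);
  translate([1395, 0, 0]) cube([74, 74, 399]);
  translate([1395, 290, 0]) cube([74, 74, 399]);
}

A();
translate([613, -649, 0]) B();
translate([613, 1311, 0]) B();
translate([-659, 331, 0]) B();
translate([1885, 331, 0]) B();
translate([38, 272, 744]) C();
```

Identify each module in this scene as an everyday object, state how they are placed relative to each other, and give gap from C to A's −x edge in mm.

A is a table. B is a stool. C is a bench. Four stools sit around the table at the −y, +y, −x, +x sides. The bench is on top of the table. The gap from the bench to the table's −x edge is 38 mm.

The bench's min-x is at 38; the table's min-x is 0; gap = 38 mm.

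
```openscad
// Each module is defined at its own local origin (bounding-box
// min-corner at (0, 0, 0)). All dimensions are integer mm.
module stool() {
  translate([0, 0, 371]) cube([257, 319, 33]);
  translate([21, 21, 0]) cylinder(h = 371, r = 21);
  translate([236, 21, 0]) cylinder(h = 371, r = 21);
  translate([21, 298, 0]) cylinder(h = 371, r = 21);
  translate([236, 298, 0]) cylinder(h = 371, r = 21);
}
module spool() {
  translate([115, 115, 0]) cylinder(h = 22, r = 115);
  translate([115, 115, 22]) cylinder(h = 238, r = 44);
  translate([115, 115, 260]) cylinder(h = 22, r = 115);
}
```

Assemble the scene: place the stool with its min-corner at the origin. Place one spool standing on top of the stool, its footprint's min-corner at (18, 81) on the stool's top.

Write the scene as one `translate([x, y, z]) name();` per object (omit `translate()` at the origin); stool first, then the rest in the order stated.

stool();
translate([18, 81, 404]) spool();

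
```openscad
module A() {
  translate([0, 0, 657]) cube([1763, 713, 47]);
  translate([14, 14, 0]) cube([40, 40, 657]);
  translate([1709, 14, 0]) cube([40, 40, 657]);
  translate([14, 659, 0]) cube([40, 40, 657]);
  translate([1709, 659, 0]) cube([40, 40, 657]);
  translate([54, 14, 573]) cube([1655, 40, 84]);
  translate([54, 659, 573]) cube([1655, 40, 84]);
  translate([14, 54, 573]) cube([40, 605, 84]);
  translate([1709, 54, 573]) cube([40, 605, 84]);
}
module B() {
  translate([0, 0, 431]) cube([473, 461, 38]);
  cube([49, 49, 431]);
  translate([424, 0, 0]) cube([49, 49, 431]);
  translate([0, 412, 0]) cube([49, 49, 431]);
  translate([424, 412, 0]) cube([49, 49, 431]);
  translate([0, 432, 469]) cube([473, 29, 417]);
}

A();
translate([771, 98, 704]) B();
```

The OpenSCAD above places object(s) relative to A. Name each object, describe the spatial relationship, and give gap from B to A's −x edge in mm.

The chair's min-x is at 771; the table's min-x is 0; gap = 771 mm.

A is a table. B is a chair. The chair is on top of the table. The gap from the chair to the table's −x edge is 771 mm.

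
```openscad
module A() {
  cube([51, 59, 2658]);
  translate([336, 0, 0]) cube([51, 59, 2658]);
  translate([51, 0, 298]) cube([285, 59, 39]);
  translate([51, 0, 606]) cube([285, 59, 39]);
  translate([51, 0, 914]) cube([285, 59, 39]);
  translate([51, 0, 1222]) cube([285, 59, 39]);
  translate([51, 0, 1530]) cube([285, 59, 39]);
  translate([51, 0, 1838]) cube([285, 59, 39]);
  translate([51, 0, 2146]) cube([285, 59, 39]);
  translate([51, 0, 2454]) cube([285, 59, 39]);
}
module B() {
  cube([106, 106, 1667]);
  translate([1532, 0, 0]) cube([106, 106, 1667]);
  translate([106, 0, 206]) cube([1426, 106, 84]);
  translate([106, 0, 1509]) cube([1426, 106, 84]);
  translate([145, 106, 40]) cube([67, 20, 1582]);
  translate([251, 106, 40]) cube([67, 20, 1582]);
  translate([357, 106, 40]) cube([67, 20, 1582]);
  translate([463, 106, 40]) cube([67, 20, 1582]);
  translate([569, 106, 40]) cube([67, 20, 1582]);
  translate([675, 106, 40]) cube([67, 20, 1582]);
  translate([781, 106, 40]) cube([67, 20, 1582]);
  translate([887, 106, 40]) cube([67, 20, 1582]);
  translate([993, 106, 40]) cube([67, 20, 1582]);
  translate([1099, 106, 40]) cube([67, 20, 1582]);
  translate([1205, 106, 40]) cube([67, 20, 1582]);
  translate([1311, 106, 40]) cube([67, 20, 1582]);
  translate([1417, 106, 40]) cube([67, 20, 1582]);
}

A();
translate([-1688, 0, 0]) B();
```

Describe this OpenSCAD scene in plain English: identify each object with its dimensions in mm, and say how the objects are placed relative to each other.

A is a straight ladder. Two 51×59 mm vertical rails, 2658 mm tall, stand 387 mm apart (outside-to-outside) with their front faces coplanar on the −y side. 8 rungs, each 59 mm deep and 39 mm tall, span between the inner faces of the rails, front faces flush with the rails. The lowest rung's underside is at z = 298 mm and rungs are spaced 308 mm apart (underside to underside).

B is a fence section. Two 106×106 mm posts, 1667 mm tall, stand on the floor with a clear span of 1426 mm between their inner faces. Two horizontal rails of 106×84 mm section span the gap between the posts with their undersides at z = 206 mm and z = 1509 mm, flush with the posts' −y face. 13 pickets, each 67 mm wide, 20 mm thick and 1582 mm tall, are fixed to the +y face of the rails with their bottoms at z = 40 mm, evenly spaced across the span with equal gaps (rounded down to the nearest mm) at the −x end and between each pair — any rounding remainder accumulates at the +x end.

The fence section is on the floor beside the ladder on its −x side.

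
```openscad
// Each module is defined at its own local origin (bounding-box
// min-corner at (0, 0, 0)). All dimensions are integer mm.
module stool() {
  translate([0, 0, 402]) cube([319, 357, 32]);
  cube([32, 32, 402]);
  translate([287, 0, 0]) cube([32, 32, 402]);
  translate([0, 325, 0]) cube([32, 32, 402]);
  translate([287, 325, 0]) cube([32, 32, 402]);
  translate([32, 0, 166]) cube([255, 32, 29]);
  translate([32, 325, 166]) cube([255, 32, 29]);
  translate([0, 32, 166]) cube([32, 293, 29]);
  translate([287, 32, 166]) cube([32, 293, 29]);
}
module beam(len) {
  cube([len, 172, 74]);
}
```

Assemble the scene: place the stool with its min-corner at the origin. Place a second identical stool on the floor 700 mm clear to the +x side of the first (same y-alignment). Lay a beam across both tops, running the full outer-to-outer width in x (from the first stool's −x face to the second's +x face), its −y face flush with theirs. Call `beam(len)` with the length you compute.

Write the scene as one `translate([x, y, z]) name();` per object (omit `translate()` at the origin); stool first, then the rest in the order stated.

stool();
translate([1019, 0, 0]) stool();
translate([0, 0, 434]) beam(1338);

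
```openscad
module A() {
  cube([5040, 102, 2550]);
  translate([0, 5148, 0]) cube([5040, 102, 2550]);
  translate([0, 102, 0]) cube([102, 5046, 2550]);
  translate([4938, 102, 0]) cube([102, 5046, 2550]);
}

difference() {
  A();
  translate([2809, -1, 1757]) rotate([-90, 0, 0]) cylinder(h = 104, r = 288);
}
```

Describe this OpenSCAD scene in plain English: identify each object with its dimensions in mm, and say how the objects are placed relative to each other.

A is a box-shaped house frame (walls only): outside footprint 5040×5250 mm, wall height 2550 mm, wall thickness 102 mm. The two y-facing walls run the full x-width; the two x-facing walls fit between the inner faces of the y-facing walls.

The house frame has a circular hole of radius 288 mm through its front wall, centred at (x = 2809, z = 1757).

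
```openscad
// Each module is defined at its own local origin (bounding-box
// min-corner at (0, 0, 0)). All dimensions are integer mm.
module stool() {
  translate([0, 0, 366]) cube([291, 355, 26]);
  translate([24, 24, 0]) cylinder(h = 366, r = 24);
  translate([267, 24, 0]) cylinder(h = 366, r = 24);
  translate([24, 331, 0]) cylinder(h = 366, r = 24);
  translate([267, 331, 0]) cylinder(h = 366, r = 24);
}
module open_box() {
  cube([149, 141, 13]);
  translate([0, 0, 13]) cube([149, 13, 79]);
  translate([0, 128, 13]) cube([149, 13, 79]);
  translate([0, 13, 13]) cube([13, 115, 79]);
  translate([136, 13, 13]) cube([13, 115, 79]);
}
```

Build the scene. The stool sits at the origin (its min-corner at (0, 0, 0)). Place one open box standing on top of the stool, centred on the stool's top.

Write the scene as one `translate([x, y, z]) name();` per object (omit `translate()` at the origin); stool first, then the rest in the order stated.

stool();
translate([71, 107, 392]) open_box();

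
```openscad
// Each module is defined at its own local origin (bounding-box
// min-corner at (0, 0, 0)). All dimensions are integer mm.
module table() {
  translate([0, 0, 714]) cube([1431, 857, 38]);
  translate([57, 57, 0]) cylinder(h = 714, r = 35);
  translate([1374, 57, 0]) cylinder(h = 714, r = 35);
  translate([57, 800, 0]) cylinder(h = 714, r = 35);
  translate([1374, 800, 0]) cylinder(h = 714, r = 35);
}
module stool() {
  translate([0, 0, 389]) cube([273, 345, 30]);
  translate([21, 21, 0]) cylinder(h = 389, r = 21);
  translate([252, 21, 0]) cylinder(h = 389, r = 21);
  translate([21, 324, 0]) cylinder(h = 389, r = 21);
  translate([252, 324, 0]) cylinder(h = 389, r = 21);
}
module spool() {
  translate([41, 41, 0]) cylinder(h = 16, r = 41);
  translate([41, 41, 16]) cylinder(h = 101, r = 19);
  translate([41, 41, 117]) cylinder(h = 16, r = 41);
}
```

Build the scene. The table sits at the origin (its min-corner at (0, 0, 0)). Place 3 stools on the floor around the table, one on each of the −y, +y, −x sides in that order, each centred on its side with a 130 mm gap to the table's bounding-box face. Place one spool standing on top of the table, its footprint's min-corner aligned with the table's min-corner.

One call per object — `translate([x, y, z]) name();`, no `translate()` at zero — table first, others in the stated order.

table();
translate([579, -475, 0]) stool();
translate([579, 987, 0]) stool();
translate([-403, 256, 0]) stool();
translate([0, 0, 752]) spool();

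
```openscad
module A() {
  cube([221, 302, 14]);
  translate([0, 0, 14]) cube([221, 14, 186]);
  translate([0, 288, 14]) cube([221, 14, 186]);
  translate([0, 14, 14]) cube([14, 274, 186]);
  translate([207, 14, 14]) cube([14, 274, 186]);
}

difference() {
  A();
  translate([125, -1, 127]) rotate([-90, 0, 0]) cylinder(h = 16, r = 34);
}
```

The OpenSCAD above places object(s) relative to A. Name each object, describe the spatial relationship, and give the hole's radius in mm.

A is an open box. The open box has a circular hole through its front wall. The hole's radius is 34 mm.

The subtracted cylinder has r = 34 mm.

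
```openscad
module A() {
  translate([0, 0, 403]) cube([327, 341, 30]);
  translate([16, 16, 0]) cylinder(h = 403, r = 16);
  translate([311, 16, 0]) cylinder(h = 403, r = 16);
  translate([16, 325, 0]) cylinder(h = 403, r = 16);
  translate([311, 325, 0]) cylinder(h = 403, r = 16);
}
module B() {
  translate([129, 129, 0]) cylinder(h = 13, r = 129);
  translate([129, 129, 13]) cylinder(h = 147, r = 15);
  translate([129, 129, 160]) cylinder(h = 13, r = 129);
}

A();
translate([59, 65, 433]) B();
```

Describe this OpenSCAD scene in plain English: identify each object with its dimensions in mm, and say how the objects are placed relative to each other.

A is a four-legged stool. The seat is 327×341 mm, 30 mm thick, top at z = 433 mm. It stands on four round legs, each 32 mm in diameter, from z = 0 to the seat underside, each leg's axis is inset half a diameter from the nearest pair of seat edges (so the leg's bounding box is flush with the corner).

B is a spool: two coaxial disc flanges of radius 129 mm and thickness 13 mm, joined by a core cylinder of radius 15 mm and height 147 mm. The lower flange rests on z = 0 and the three cylinders share a vertical axis.

The spool is on top of the stool.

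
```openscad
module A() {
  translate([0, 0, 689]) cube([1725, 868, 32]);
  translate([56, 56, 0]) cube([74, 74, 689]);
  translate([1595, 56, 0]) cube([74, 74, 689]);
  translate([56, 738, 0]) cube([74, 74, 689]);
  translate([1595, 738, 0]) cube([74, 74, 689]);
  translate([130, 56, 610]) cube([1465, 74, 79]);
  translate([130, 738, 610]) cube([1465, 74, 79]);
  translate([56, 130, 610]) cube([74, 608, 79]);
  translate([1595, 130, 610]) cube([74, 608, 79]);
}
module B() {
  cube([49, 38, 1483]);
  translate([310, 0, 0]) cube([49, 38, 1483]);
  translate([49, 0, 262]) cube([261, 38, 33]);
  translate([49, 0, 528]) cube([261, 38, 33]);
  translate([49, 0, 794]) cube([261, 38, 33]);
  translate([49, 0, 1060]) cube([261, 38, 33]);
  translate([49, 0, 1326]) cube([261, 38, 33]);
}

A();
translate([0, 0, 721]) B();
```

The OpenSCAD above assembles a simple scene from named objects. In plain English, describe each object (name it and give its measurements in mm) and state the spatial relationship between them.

A is a table with a 1725×868 mm rectangular top, 32 mm thick, top surface at z = 721 mm, supported by four 74×74 mm square legs, each inset 56 mm from the nearest pair of top edges, running from the floor. Four apron rails, 74 mm thick and 79 mm tall, run between adjacent legs with their top edges flush with the underside of the top and their outer faces flush with the legs' outer faces.

B is a straight ladder. Two 49×38 mm vertical rails, 1483 mm tall, stand 359 mm apart (outside-to-outside) with their front faces coplanar on the −y side. 5 rungs, each 38 mm deep and 33 mm tall, span between the inner faces of the rails, front faces flush with the rails. The lowest rung's underside is at z = 262 mm and rungs are spaced 266 mm apart (underside to underside).

The ladder is on top of the table.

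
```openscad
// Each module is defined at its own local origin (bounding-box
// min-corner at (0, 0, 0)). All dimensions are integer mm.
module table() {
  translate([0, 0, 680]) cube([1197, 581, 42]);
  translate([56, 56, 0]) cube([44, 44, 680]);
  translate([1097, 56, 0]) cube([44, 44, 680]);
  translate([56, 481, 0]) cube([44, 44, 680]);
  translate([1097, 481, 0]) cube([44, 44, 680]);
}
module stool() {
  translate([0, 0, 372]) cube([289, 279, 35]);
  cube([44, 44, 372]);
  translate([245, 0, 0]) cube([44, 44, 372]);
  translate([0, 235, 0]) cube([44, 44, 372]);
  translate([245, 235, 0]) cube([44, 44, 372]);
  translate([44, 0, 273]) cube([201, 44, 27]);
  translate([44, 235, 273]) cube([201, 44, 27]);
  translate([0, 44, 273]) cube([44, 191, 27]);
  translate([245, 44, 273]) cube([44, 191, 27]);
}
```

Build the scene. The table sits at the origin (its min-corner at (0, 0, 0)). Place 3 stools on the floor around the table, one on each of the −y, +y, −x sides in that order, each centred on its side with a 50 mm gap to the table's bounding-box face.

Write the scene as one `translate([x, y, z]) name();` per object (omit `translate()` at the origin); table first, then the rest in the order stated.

table();
translate([454, -329, 0]) stool();
translate([454, 631, 0]) stool();
translate([-339, 151, 0]) stool();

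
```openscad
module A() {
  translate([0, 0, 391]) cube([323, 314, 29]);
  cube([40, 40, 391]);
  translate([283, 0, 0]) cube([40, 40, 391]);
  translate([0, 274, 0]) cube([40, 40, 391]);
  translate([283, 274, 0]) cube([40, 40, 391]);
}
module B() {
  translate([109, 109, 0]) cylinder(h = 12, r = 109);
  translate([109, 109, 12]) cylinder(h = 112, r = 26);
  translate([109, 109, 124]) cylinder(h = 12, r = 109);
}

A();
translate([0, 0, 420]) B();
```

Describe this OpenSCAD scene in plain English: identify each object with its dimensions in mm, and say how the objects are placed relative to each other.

A is a four-legged stool. The seat is 323×314 mm, 29 mm thick, top at z = 420 mm. It stands on four square legs, each 40×40 mm in cross-section, from z = 0 to the seat underside, each flush with a corner of the seat.

B is a spool: two coaxial disc flanges of radius 109 mm and thickness 12 mm, joined by a core cylinder of radius 26 mm and height 112 mm. The lower flange rests on z = 0 and the three cylinders share a vertical axis.

The spool is on top of the stool.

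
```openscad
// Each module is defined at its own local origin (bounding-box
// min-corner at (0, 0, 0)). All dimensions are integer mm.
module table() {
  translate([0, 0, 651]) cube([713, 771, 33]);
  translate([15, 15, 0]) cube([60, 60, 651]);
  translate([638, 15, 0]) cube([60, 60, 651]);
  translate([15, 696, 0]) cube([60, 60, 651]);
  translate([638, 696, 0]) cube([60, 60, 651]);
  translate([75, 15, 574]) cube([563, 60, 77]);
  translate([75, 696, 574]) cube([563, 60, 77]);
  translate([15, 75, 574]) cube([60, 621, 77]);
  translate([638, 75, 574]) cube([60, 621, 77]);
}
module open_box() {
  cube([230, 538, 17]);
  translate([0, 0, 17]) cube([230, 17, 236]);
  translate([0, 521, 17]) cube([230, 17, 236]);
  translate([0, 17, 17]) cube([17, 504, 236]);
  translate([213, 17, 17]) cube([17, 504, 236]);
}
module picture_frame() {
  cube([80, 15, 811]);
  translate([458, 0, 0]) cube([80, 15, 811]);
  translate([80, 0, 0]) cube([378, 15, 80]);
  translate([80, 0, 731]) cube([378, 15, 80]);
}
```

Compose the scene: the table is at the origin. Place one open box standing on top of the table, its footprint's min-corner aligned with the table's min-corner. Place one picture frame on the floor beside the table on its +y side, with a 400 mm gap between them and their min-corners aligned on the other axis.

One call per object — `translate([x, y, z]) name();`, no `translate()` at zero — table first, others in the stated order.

table();
translate([0, 0, 684]) open_box();
translate([0, 1171, 0]) picture_frame();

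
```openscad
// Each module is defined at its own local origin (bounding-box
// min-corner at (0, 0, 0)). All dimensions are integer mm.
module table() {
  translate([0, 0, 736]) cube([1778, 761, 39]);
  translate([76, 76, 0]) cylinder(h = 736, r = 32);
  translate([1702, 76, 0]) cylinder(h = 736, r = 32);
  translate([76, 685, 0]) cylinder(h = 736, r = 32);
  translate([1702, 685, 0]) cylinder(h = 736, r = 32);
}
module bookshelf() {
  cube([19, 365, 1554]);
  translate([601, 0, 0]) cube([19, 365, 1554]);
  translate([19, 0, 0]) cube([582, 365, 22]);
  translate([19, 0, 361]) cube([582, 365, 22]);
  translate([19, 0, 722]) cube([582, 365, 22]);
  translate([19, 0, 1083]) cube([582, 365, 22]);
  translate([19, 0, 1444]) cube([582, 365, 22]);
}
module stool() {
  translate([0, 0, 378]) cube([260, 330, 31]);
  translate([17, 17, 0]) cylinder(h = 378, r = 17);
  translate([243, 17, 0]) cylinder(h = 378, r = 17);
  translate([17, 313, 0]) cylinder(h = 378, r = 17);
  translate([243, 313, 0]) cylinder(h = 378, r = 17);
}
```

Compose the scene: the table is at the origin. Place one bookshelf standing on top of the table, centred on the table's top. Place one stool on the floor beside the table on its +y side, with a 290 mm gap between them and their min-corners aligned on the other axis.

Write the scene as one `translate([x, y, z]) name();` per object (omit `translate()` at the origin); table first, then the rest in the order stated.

table();
translate([579, 198, 775]) bookshelf();
translate([0, 1051, 0]) stool();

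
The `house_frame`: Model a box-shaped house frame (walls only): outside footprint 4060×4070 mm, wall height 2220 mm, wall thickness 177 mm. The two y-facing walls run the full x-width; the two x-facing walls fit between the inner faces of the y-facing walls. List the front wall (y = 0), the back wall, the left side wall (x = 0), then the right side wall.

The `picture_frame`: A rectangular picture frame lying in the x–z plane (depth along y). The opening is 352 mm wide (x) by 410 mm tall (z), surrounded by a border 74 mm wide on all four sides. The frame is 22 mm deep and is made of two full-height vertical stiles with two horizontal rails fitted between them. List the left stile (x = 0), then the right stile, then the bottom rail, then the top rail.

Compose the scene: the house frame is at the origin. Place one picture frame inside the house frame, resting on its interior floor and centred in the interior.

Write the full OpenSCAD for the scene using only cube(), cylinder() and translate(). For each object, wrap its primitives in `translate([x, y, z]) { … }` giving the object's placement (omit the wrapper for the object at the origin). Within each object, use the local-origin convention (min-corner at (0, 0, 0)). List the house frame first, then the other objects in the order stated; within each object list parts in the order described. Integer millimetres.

cube([4060, 177, 2220]);
translate([0, 3893, 0]) cube([4060, 177, 2220]);
translate([0, 177, 0]) cube([177, 3716, 2220]);
translate([3883, 177, 0]) cube([177, 3716, 2220]);
translate([1780, 2024, 0]) {
  cube([74, 22, 558]);
  translate([426, 0, 0]) cube([74, 22, 558]);
  translate([74, 0, 0]) cube([352, 22, 74]);
  translate([74, 0, 484]) cube([352, 22, 74]);
}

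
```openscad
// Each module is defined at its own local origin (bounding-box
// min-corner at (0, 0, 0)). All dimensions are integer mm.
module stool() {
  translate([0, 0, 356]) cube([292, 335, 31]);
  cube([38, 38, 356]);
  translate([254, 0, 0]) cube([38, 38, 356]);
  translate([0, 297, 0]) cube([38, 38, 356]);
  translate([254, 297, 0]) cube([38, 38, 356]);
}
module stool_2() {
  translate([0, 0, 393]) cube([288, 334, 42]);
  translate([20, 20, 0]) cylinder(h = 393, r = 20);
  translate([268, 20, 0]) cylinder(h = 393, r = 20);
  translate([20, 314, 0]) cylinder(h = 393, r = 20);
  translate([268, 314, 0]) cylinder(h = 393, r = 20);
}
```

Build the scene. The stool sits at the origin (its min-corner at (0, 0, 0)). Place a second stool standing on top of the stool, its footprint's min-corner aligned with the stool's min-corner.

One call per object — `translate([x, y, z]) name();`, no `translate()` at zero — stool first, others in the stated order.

stool();
translate([0, 0, 387]) stool_2();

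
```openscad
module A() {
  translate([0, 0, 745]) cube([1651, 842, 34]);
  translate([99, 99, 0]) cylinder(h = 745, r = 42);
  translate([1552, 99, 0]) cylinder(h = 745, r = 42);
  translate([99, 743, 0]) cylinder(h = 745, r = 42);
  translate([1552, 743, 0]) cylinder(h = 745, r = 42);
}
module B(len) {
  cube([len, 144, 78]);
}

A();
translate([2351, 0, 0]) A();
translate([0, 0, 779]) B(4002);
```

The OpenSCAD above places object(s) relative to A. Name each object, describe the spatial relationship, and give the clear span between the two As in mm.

Second table starts at x = 2351; first ends at x = 1651; clear span = 2351 − 1651 = 700 mm.

A is a table. B is a beam. A beam spans the tops of two tables. The clear span between the two tables is 700 mm.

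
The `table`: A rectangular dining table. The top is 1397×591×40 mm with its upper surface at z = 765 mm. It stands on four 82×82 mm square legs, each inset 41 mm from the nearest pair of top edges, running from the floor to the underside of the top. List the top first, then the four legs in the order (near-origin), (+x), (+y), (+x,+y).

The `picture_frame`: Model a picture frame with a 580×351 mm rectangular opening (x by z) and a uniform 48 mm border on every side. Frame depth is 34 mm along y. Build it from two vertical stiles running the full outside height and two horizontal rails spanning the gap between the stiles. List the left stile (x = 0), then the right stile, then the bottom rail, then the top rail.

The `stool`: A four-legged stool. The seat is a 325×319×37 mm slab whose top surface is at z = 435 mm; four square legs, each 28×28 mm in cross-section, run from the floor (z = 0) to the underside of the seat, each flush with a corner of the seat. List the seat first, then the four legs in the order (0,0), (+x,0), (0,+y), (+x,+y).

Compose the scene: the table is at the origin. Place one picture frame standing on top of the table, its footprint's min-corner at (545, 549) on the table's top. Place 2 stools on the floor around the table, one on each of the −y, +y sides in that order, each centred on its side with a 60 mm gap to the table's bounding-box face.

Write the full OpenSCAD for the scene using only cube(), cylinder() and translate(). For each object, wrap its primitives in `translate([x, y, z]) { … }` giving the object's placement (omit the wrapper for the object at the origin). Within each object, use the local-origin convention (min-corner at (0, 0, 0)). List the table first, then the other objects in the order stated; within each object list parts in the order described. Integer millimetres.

translate([0, 0, 725]) cube([1397, 591, 40]);
translate([41, 41, 0]) cube([82, 82, 725]);
translate([1274, 41, 0]) cube([82, 82, 725]);
translate([41, 468, 0]) cube([82, 82, 725]);
translate([1274, 468, 0]) cube([82, 82, 725]);
translate([545, 549, 765]) {
  cube([48, 34, 447]);
  translate([628, 0, 0]) cube([48, 34, 447]);
  translate([48, 0, 0]) cube([580, 34, 48]);
  translate([48, 0, 399]) cube([580, 34, 48]);
}
translate([536, -379, 0]) {
  translate([0, 0, 398]) cube([325, 319, 37]);
  cube([28, 28, 398]);
  translate([297, 0, 0]) cube([28, 28, 398]);
  translate([0, 291, 0]) cube([28, 28, 398]);
  translate([297, 291, 0]) cube([28, 28, 398]);
}
translate([536, 651, 0]) {
  translate([0, 0, 398]) cube([325, 319, 37]);
  cube([28, 28, 398]);
  translate([297, 0, 0]) cube([28, 28, 398]);
  translate([0, 291, 0]) cube([28, 28, 398]);
  translate([297, 291, 0]) cube([28, 28, 398]);
}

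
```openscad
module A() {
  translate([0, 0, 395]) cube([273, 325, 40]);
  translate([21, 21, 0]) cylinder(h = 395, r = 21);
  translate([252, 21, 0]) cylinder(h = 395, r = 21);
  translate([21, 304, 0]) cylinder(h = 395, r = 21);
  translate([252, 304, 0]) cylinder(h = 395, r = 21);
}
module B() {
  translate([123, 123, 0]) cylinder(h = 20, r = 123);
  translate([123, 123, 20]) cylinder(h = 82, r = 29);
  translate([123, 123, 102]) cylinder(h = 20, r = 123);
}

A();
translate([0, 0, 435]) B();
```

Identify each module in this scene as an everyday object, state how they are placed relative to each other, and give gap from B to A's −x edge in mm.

The spool's min-x is at 0; the stool's min-x is 0; gap = 0 mm.

A is a stool. B is a spool. The spool is on top of the stool. The gap from the spool to the stool's −x edge is 0 mm.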